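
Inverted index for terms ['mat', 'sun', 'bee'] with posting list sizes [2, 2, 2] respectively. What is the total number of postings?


Summing posting list sizes:
'mat': 2 postings
'sun': 2 postings
'bee': 2 postings
Total = 2 + 2 + 2 = 6

6


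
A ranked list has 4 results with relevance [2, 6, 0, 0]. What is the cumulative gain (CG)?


Cumulative Gain = sum of relevance scores
Position 1: rel=2, running sum=2
Position 2: rel=6, running sum=8
Position 3: rel=0, running sum=8
Position 4: rel=0, running sum=8
CG = 8

8


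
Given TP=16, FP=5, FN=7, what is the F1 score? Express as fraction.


F1 = 2 * P * R / (P + R)
P = TP/(TP+FP) = 16/21 = 16/21
R = TP/(TP+FN) = 16/23 = 16/23
2 * P * R = 2 * 16/21 * 16/23 = 512/483
P + R = 16/21 + 16/23 = 704/483
F1 = 512/483 / 704/483 = 8/11

8/11


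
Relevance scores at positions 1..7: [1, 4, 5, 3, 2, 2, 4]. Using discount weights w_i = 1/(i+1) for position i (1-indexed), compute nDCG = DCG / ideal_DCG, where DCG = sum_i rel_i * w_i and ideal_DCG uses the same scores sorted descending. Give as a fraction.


Position discount weights w_i = 1/(i+1) for i=1..7:
Weights = [1/2, 1/3, 1/4, 1/5, 1/6, 1/7, 1/8]
Actual relevance: [1, 4, 5, 3, 2, 2, 4]
DCG = 1/2 + 4/3 + 5/4 + 3/5 + 2/6 + 2/7 + 4/8 = 2017/420
Ideal relevance (sorted desc): [5, 4, 4, 3, 2, 2, 1]
Ideal DCG = 5/2 + 4/3 + 4/4 + 3/5 + 2/6 + 2/7 + 1/8 = 5189/840
nDCG = DCG / ideal_DCG = 2017/420 / 5189/840 = 4034/5189

4034/5189


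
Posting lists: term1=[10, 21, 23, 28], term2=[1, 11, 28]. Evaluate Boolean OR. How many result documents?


Boolean OR: find union of posting lists
term1 docs: [10, 21, 23, 28]
term2 docs: [1, 11, 28]
Union: [1, 10, 11, 21, 23, 28]
|union| = 6

6


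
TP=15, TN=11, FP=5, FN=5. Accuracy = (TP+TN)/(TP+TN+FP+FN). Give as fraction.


Accuracy = (TP + TN) / (TP + TN + FP + FN)
TP + TN = 15 + 11 = 26
Total = 15 + 11 + 5 + 5 = 36
Accuracy = 26 / 36 = 13/18

13/18


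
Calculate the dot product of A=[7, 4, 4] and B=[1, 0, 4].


Dot product = sum of element-wise products
A[0]*B[0] = 7*1 = 7
A[1]*B[1] = 4*0 = 0
A[2]*B[2] = 4*4 = 16
Sum = 7 + 0 + 16 = 23

23


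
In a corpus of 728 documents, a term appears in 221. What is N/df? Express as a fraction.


IDF ratio = N / df
= 728 / 221
= 56/17

56/17


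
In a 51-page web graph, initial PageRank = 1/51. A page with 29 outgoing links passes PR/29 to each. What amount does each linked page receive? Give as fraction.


Initial PR = 1/51 = 1/51
Outlinks = 29
Contribution per link = PR / outlinks
= 1/51 / 29
= 1/1479

1/1479


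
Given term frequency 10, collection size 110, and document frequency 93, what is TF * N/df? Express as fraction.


TF * (N/df)
= 10 * (110/93)
= 10 * 110/93
= 1100/93

1100/93


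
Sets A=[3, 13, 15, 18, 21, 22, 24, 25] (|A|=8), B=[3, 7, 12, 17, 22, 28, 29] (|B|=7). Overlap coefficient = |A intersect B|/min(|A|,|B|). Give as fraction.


A intersect B = [3, 22]
|A intersect B| = 2
min(|A|, |B|) = min(8, 7) = 7
Overlap = 2 / 7 = 2/7

2/7


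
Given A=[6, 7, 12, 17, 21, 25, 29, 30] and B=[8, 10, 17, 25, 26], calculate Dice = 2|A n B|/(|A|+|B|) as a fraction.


A intersect B = [17, 25]
|A intersect B| = 2
|A| = 8, |B| = 5
Dice = 2*2 / (8+5)
= 4 / 13 = 4/13

4/13


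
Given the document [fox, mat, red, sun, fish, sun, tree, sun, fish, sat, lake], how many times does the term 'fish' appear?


Document has 11 words
Scanning for 'fish':
Found at positions: [4, 8]
Count = 2

2


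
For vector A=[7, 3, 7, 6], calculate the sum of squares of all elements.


|A|^2 = sum of squared components
A[0]^2 = 7^2 = 49
A[1]^2 = 3^2 = 9
A[2]^2 = 7^2 = 49
A[3]^2 = 6^2 = 36
Sum = 49 + 9 + 49 + 36 = 143

143


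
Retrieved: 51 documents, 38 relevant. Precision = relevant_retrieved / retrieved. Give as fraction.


Precision = relevant_retrieved / total_retrieved
= 38 / 51
= 38 / (38 + 13)
= 38/51

38/51


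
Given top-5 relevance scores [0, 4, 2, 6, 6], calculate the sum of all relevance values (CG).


Cumulative Gain = sum of relevance scores
Position 1: rel=0, running sum=0
Position 2: rel=4, running sum=4
Position 3: rel=2, running sum=6
Position 4: rel=6, running sum=12
Position 5: rel=6, running sum=18
CG = 18

18


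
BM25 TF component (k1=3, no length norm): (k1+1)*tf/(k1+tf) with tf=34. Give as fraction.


BM25 TF component = (k1+1)*tf / (k1+tf)
k1 = 3, tf = 34
Numerator = (3+1)*34 = 136
Denominator = 3 + 34 = 37
= 136/37 = 136/37

136/37


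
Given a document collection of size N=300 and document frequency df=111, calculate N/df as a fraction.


IDF ratio = N / df
= 300 / 111
= 100/37

100/37


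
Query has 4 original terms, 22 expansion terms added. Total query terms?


Original terms: 4
Expansion terms: 22
Total = 4 + 22 = 26

26


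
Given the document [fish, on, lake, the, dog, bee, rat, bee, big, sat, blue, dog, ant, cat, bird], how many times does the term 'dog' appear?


Document has 15 words
Scanning for 'dog':
Found at positions: [4, 11]
Count = 2

2


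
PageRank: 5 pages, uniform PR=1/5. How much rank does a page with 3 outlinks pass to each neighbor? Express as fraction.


Initial PR = 1/5 = 1/5
Outlinks = 3
Contribution per link = PR / outlinks
= 1/5 / 3
= 1/15

1/15


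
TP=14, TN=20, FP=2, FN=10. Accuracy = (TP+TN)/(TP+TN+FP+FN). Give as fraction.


Accuracy = (TP + TN) / (TP + TN + FP + FN)
TP + TN = 14 + 20 = 34
Total = 14 + 20 + 2 + 10 = 46
Accuracy = 34 / 46 = 17/23

17/23


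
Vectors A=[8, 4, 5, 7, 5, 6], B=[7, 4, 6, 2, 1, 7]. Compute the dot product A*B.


Dot product = sum of element-wise products
A[0]*B[0] = 8*7 = 56
A[1]*B[1] = 4*4 = 16
A[2]*B[2] = 5*6 = 30
A[3]*B[3] = 7*2 = 14
A[4]*B[4] = 5*1 = 5
A[5]*B[5] = 6*7 = 42
Sum = 56 + 16 + 30 + 14 + 5 + 42 = 163

163


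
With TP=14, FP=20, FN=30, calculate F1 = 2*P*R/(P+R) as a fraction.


F1 = 2 * P * R / (P + R)
P = TP/(TP+FP) = 14/34 = 7/17
R = TP/(TP+FN) = 14/44 = 7/22
2 * P * R = 2 * 7/17 * 7/22 = 49/187
P + R = 7/17 + 7/22 = 273/374
F1 = 49/187 / 273/374 = 14/39

14/39


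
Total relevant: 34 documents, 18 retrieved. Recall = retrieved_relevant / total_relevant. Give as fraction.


Recall = retrieved_relevant / total_relevant
= 18 / 34
= 18 / (18 + 16)
= 9/17

9/17


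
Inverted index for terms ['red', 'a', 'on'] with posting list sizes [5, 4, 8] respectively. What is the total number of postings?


Summing posting list sizes:
'red': 5 postings
'a': 4 postings
'on': 8 postings
Total = 5 + 4 + 8 = 17

17


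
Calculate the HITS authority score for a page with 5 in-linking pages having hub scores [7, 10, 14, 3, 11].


Authority = sum of hub scores of in-linkers
In-link 1: hub score = 7
In-link 2: hub score = 10
In-link 3: hub score = 14
In-link 4: hub score = 3
In-link 5: hub score = 11
Authority = 7 + 10 + 14 + 3 + 11 = 45

45


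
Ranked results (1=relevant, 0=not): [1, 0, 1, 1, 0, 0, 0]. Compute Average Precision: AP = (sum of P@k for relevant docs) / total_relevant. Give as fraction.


Computing P@k for each relevant position:
Position 1: relevant, P@1 = 1/1 = 1
Position 2: not relevant
Position 3: relevant, P@3 = 2/3 = 2/3
Position 4: relevant, P@4 = 3/4 = 3/4
Position 5: not relevant
Position 6: not relevant
Position 7: not relevant
Sum of P@k = 1 + 2/3 + 3/4 = 29/12
AP = 29/12 / 3 = 29/36

29/36


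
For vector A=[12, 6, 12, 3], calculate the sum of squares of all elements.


|A|^2 = sum of squared components
A[0]^2 = 12^2 = 144
A[1]^2 = 6^2 = 36
A[2]^2 = 12^2 = 144
A[3]^2 = 3^2 = 9
Sum = 144 + 36 + 144 + 9 = 333

333


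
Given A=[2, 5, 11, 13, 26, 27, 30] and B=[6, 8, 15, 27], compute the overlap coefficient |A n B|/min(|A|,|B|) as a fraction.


A intersect B = [27]
|A intersect B| = 1
min(|A|, |B|) = min(7, 4) = 4
Overlap = 1 / 4 = 1/4

1/4


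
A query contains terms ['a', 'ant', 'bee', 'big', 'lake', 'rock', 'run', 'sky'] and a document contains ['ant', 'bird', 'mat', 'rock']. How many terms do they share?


Query terms: ['a', 'ant', 'bee', 'big', 'lake', 'rock', 'run', 'sky']
Document terms: ['ant', 'bird', 'mat', 'rock']
Common terms: ['ant', 'rock']
Overlap count = 2

2


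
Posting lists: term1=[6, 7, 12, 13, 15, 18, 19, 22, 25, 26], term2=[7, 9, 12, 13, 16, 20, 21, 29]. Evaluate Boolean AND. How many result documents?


Boolean AND: find intersection of posting lists
term1 docs: [6, 7, 12, 13, 15, 18, 19, 22, 25, 26]
term2 docs: [7, 9, 12, 13, 16, 20, 21, 29]
Intersection: [7, 12, 13]
|intersection| = 3

3


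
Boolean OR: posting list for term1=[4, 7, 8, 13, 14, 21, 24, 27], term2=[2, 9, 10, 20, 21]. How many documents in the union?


Boolean OR: find union of posting lists
term1 docs: [4, 7, 8, 13, 14, 21, 24, 27]
term2 docs: [2, 9, 10, 20, 21]
Union: [2, 4, 7, 8, 9, 10, 13, 14, 20, 21, 24, 27]
|union| = 12

12


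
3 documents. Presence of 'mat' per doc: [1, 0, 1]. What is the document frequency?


Checking each document for 'mat':
Doc 1: present
Doc 2: absent
Doc 3: present
df = sum of presences = 1 + 0 + 1 = 2

2


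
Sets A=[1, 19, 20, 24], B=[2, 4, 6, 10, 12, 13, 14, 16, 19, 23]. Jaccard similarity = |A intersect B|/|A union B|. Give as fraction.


A intersect B = [19]
|A intersect B| = 1
A union B = [1, 2, 4, 6, 10, 12, 13, 14, 16, 19, 20, 23, 24]
|A union B| = 13
Jaccard = 1/13 = 1/13

1/13


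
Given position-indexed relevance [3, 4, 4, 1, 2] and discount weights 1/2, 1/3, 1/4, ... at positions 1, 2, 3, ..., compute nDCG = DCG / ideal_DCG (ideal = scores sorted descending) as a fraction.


Position discount weights w_i = 1/(i+1) for i=1..5:
Weights = [1/2, 1/3, 1/4, 1/5, 1/6]
Actual relevance: [3, 4, 4, 1, 2]
DCG = 3/2 + 4/3 + 4/4 + 1/5 + 2/6 = 131/30
Ideal relevance (sorted desc): [4, 4, 3, 2, 1]
Ideal DCG = 4/2 + 4/3 + 3/4 + 2/5 + 1/6 = 93/20
nDCG = DCG / ideal_DCG = 131/30 / 93/20 = 262/279

262/279


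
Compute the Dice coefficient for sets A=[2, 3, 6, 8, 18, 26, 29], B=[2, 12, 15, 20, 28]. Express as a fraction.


A intersect B = [2]
|A intersect B| = 1
|A| = 7, |B| = 5
Dice = 2*1 / (7+5)
= 2 / 12 = 1/6

1/6


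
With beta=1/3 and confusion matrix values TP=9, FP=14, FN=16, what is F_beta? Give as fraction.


P = TP/(TP+FP) = 9/23 = 9/23
R = TP/(TP+FN) = 9/25 = 9/25
beta^2 = 1/3^2 = 1/9
(1 + beta^2) = 10/9
Numerator = (1+beta^2)*P*R = 18/115
Denominator = beta^2*P + R = 1/23 + 9/25 = 232/575
F_beta = 45/116

45/116


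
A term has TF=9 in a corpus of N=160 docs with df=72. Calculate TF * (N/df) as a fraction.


TF * (N/df)
= 9 * (160/72)
= 9 * 20/9
= 20

20


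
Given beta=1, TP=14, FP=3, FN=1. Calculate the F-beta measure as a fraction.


P = TP/(TP+FP) = 14/17 = 14/17
R = TP/(TP+FN) = 14/15 = 14/15
beta^2 = 1^2 = 1
(1 + beta^2) = 2
Numerator = (1+beta^2)*P*R = 392/255
Denominator = beta^2*P + R = 14/17 + 14/15 = 448/255
F_beta = 7/8

7/8


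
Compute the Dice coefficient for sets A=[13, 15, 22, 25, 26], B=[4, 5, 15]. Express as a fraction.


A intersect B = [15]
|A intersect B| = 1
|A| = 5, |B| = 3
Dice = 2*1 / (5+3)
= 2 / 8 = 1/4

1/4


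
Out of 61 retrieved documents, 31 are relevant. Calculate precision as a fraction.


Precision = relevant_retrieved / total_retrieved
= 31 / 61
= 31 / (31 + 30)
= 31/61

31/61


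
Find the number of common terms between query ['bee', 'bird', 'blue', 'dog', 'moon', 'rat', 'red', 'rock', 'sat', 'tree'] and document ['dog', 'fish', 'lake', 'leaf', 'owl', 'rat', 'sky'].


Query terms: ['bee', 'bird', 'blue', 'dog', 'moon', 'rat', 'red', 'rock', 'sat', 'tree']
Document terms: ['dog', 'fish', 'lake', 'leaf', 'owl', 'rat', 'sky']
Common terms: ['dog', 'rat']
Overlap count = 2

2


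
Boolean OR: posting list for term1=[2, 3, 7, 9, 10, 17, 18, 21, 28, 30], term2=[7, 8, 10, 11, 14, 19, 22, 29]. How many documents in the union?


Boolean OR: find union of posting lists
term1 docs: [2, 3, 7, 9, 10, 17, 18, 21, 28, 30]
term2 docs: [7, 8, 10, 11, 14, 19, 22, 29]
Union: [2, 3, 7, 8, 9, 10, 11, 14, 17, 18, 19, 21, 22, 28, 29, 30]
|union| = 16

16


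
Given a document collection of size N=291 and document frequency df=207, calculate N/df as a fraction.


IDF ratio = N / df
= 291 / 207
= 97/69

97/69


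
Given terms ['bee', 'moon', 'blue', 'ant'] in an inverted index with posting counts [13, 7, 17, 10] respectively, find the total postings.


Summing posting list sizes:
'bee': 13 postings
'moon': 7 postings
'blue': 17 postings
'ant': 10 postings
Total = 13 + 7 + 17 + 10 = 47

47


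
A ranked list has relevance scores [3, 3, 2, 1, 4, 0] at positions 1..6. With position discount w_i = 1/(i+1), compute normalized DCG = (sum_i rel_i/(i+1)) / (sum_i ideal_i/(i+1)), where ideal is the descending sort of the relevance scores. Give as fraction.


Position discount weights w_i = 1/(i+1) for i=1..6:
Weights = [1/2, 1/3, 1/4, 1/5, 1/6, 1/7]
Actual relevance: [3, 3, 2, 1, 4, 0]
DCG = 3/2 + 3/3 + 2/4 + 1/5 + 4/6 + 0/7 = 58/15
Ideal relevance (sorted desc): [4, 3, 3, 2, 1, 0]
Ideal DCG = 4/2 + 3/3 + 3/4 + 2/5 + 1/6 + 0/7 = 259/60
nDCG = DCG / ideal_DCG = 58/15 / 259/60 = 232/259

232/259


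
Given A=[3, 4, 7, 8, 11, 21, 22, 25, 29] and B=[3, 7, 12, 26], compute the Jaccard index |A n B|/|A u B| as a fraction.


A intersect B = [3, 7]
|A intersect B| = 2
A union B = [3, 4, 7, 8, 11, 12, 21, 22, 25, 26, 29]
|A union B| = 11
Jaccard = 2/11 = 2/11

2/11


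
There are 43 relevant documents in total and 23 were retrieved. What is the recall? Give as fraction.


Recall = retrieved_relevant / total_relevant
= 23 / 43
= 23 / (23 + 20)
= 23/43

23/43


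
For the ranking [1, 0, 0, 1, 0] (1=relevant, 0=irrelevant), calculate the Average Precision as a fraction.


Computing P@k for each relevant position:
Position 1: relevant, P@1 = 1/1 = 1
Position 2: not relevant
Position 3: not relevant
Position 4: relevant, P@4 = 2/4 = 1/2
Position 5: not relevant
Sum of P@k = 1 + 1/2 = 3/2
AP = 3/2 / 2 = 3/4

3/4


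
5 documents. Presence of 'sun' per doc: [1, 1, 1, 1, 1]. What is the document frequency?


Checking each document for 'sun':
Doc 1: present
Doc 2: present
Doc 3: present
Doc 4: present
Doc 5: present
df = sum of presences = 1 + 1 + 1 + 1 + 1 = 5

5


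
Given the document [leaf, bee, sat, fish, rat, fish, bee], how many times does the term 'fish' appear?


Document has 7 words
Scanning for 'fish':
Found at positions: [3, 5]
Count = 2

2


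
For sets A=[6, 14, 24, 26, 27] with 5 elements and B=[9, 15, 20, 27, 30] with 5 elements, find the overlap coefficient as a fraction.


A intersect B = [27]
|A intersect B| = 1
min(|A|, |B|) = min(5, 5) = 5
Overlap = 1 / 5 = 1/5

1/5


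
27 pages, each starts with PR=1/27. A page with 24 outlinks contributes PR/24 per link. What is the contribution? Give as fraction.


Initial PR = 1/27 = 1/27
Outlinks = 24
Contribution per link = PR / outlinks
= 1/27 / 24
= 1/648

1/648


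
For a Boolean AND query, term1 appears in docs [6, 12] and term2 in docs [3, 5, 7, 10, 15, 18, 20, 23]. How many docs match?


Boolean AND: find intersection of posting lists
term1 docs: [6, 12]
term2 docs: [3, 5, 7, 10, 15, 18, 20, 23]
Intersection: []
|intersection| = 0

0


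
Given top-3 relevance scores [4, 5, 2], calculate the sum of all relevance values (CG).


Cumulative Gain = sum of relevance scores
Position 1: rel=4, running sum=4
Position 2: rel=5, running sum=9
Position 3: rel=2, running sum=11
CG = 11

11


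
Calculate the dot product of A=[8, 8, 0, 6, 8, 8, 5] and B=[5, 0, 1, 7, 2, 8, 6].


Dot product = sum of element-wise products
A[0]*B[0] = 8*5 = 40
A[1]*B[1] = 8*0 = 0
A[2]*B[2] = 0*1 = 0
A[3]*B[3] = 6*7 = 42
A[4]*B[4] = 8*2 = 16
A[5]*B[5] = 8*8 = 64
A[6]*B[6] = 5*6 = 30
Sum = 40 + 0 + 0 + 42 + 16 + 64 + 30 = 192

192


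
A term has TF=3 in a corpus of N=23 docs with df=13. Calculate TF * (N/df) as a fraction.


TF * (N/df)
= 3 * (23/13)
= 3 * 23/13
= 69/13

69/13


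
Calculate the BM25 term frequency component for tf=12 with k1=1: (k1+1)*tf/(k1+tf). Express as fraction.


BM25 TF component = (k1+1)*tf / (k1+tf)
k1 = 1, tf = 12
Numerator = (1+1)*12 = 24
Denominator = 1 + 12 = 13
= 24/13 = 24/13

24/13


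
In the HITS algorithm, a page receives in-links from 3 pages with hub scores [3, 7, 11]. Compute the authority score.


Authority = sum of hub scores of in-linkers
In-link 1: hub score = 3
In-link 2: hub score = 7
In-link 3: hub score = 11
Authority = 3 + 7 + 11 = 21

21


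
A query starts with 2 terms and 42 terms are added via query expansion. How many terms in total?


Original terms: 2
Expansion terms: 42
Total = 2 + 42 = 44

44


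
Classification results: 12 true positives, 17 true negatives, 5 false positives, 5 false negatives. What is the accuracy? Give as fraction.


Accuracy = (TP + TN) / (TP + TN + FP + FN)
TP + TN = 12 + 17 = 29
Total = 12 + 17 + 5 + 5 = 39
Accuracy = 29 / 39 = 29/39

29/39


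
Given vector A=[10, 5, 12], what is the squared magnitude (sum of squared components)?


|A|^2 = sum of squared components
A[0]^2 = 10^2 = 100
A[1]^2 = 5^2 = 25
A[2]^2 = 12^2 = 144
Sum = 100 + 25 + 144 = 269

269


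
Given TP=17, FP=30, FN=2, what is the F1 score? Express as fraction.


F1 = 2 * P * R / (P + R)
P = TP/(TP+FP) = 17/47 = 17/47
R = TP/(TP+FN) = 17/19 = 17/19
2 * P * R = 2 * 17/47 * 17/19 = 578/893
P + R = 17/47 + 17/19 = 1122/893
F1 = 578/893 / 1122/893 = 17/33

17/33


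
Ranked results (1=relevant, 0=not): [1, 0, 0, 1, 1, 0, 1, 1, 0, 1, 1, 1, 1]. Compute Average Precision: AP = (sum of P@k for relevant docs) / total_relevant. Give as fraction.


Computing P@k for each relevant position:
Position 1: relevant, P@1 = 1/1 = 1
Position 2: not relevant
Position 3: not relevant
Position 4: relevant, P@4 = 2/4 = 1/2
Position 5: relevant, P@5 = 3/5 = 3/5
Position 6: not relevant
Position 7: relevant, P@7 = 4/7 = 4/7
Position 8: relevant, P@8 = 5/8 = 5/8
Position 9: not relevant
Position 10: relevant, P@10 = 6/10 = 3/5
Position 11: relevant, P@11 = 7/11 = 7/11
Position 12: relevant, P@12 = 8/12 = 2/3
Position 13: relevant, P@13 = 9/13 = 9/13
Sum of P@k = 1 + 1/2 + 3/5 + 4/7 + 5/8 + 3/5 + 7/11 + 2/3 + 9/13 = 707719/120120
AP = 707719/120120 / 9 = 707719/1081080

707719/1081080


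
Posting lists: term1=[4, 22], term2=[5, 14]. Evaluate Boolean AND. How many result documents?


Boolean AND: find intersection of posting lists
term1 docs: [4, 22]
term2 docs: [5, 14]
Intersection: []
|intersection| = 0

0


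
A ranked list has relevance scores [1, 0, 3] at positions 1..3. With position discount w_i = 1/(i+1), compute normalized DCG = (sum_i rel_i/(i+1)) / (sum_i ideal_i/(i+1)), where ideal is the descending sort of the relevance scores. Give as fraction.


Position discount weights w_i = 1/(i+1) for i=1..3:
Weights = [1/2, 1/3, 1/4]
Actual relevance: [1, 0, 3]
DCG = 1/2 + 0/3 + 3/4 = 5/4
Ideal relevance (sorted desc): [3, 1, 0]
Ideal DCG = 3/2 + 1/3 + 0/4 = 11/6
nDCG = DCG / ideal_DCG = 5/4 / 11/6 = 15/22

15/22


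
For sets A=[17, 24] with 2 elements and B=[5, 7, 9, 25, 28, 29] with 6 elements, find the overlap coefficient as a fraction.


A intersect B = []
|A intersect B| = 0
min(|A|, |B|) = min(2, 6) = 2
Overlap = 0 / 2 = 0

0


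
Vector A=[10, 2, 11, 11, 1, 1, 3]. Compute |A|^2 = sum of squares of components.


|A|^2 = sum of squared components
A[0]^2 = 10^2 = 100
A[1]^2 = 2^2 = 4
A[2]^2 = 11^2 = 121
A[3]^2 = 11^2 = 121
A[4]^2 = 1^2 = 1
A[5]^2 = 1^2 = 1
A[6]^2 = 3^2 = 9
Sum = 100 + 4 + 121 + 121 + 1 + 1 + 9 = 357

357


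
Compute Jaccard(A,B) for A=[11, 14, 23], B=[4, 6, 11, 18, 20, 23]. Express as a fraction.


A intersect B = [11, 23]
|A intersect B| = 2
A union B = [4, 6, 11, 14, 18, 20, 23]
|A union B| = 7
Jaccard = 2/7 = 2/7

2/7


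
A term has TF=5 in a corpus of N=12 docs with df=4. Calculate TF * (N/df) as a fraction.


TF * (N/df)
= 5 * (12/4)
= 5 * 3
= 15

15


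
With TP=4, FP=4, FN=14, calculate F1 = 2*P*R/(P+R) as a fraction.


F1 = 2 * P * R / (P + R)
P = TP/(TP+FP) = 4/8 = 1/2
R = TP/(TP+FN) = 4/18 = 2/9
2 * P * R = 2 * 1/2 * 2/9 = 2/9
P + R = 1/2 + 2/9 = 13/18
F1 = 2/9 / 13/18 = 4/13

4/13


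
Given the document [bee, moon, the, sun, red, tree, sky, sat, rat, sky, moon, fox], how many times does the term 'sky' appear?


Document has 12 words
Scanning for 'sky':
Found at positions: [6, 9]
Count = 2

2


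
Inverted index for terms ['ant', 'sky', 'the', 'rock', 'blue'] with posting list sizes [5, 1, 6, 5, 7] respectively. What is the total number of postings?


Summing posting list sizes:
'ant': 5 postings
'sky': 1 postings
'the': 6 postings
'rock': 5 postings
'blue': 7 postings
Total = 5 + 1 + 6 + 5 + 7 = 24

24


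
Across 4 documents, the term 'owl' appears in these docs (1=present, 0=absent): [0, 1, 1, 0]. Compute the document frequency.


Checking each document for 'owl':
Doc 1: absent
Doc 2: present
Doc 3: present
Doc 4: absent
df = sum of presences = 0 + 1 + 1 + 0 = 2

2


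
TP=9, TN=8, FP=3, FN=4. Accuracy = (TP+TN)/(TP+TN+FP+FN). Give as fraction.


Accuracy = (TP + TN) / (TP + TN + FP + FN)
TP + TN = 9 + 8 = 17
Total = 9 + 8 + 3 + 4 = 24
Accuracy = 17 / 24 = 17/24

17/24


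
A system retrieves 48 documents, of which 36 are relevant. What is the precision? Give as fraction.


Precision = relevant_retrieved / total_retrieved
= 36 / 48
= 36 / (36 + 12)
= 3/4

3/4


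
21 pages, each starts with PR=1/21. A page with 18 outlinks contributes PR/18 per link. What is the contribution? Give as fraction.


Initial PR = 1/21 = 1/21
Outlinks = 18
Contribution per link = PR / outlinks
= 1/21 / 18
= 1/378

1/378


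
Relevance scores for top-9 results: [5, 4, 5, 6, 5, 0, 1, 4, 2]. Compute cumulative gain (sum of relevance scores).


Cumulative Gain = sum of relevance scores
Position 1: rel=5, running sum=5
Position 2: rel=4, running sum=9
Position 3: rel=5, running sum=14
Position 4: rel=6, running sum=20
Position 5: rel=5, running sum=25
Position 6: rel=0, running sum=25
Position 7: rel=1, running sum=26
Position 8: rel=4, running sum=30
Position 9: rel=2, running sum=32
CG = 32

32


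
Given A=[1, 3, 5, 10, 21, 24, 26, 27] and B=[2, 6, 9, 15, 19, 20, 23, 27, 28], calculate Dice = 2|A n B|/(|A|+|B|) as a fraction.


A intersect B = [27]
|A intersect B| = 1
|A| = 8, |B| = 9
Dice = 2*1 / (8+9)
= 2 / 17 = 2/17

2/17


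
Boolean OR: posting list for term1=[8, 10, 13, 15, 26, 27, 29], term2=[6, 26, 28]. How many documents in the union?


Boolean OR: find union of posting lists
term1 docs: [8, 10, 13, 15, 26, 27, 29]
term2 docs: [6, 26, 28]
Union: [6, 8, 10, 13, 15, 26, 27, 28, 29]
|union| = 9

9


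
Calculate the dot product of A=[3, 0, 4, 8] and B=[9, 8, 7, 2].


Dot product = sum of element-wise products
A[0]*B[0] = 3*9 = 27
A[1]*B[1] = 0*8 = 0
A[2]*B[2] = 4*7 = 28
A[3]*B[3] = 8*2 = 16
Sum = 27 + 0 + 28 + 16 = 71

71


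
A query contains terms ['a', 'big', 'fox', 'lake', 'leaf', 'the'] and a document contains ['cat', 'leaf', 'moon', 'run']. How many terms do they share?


Query terms: ['a', 'big', 'fox', 'lake', 'leaf', 'the']
Document terms: ['cat', 'leaf', 'moon', 'run']
Common terms: ['leaf']
Overlap count = 1

1


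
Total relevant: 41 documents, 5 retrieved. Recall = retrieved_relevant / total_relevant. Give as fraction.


Recall = retrieved_relevant / total_relevant
= 5 / 41
= 5 / (5 + 36)
= 5/41

5/41


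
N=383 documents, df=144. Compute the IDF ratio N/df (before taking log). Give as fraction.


IDF ratio = N / df
= 383 / 144
= 383/144

383/144


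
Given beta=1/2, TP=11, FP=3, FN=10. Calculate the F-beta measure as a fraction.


P = TP/(TP+FP) = 11/14 = 11/14
R = TP/(TP+FN) = 11/21 = 11/21
beta^2 = 1/2^2 = 1/4
(1 + beta^2) = 5/4
Numerator = (1+beta^2)*P*R = 605/1176
Denominator = beta^2*P + R = 11/56 + 11/21 = 121/168
F_beta = 5/7

5/7


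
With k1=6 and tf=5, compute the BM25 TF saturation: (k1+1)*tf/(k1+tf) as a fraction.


BM25 TF component = (k1+1)*tf / (k1+tf)
k1 = 6, tf = 5
Numerator = (6+1)*5 = 35
Denominator = 6 + 5 = 11
= 35/11 = 35/11

35/11


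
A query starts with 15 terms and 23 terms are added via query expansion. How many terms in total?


Original terms: 15
Expansion terms: 23
Total = 15 + 23 = 38

38


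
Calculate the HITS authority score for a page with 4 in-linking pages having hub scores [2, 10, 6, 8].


Authority = sum of hub scores of in-linkers
In-link 1: hub score = 2
In-link 2: hub score = 10
In-link 3: hub score = 6
In-link 4: hub score = 8
Authority = 2 + 10 + 6 + 8 = 26

26


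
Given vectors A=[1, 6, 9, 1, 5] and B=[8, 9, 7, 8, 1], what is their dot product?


Dot product = sum of element-wise products
A[0]*B[0] = 1*8 = 8
A[1]*B[1] = 6*9 = 54
A[2]*B[2] = 9*7 = 63
A[3]*B[3] = 1*8 = 8
A[4]*B[4] = 5*1 = 5
Sum = 8 + 54 + 63 + 8 + 5 = 138

138


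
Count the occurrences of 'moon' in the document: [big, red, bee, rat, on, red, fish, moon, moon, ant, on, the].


Document has 12 words
Scanning for 'moon':
Found at positions: [7, 8]
Count = 2

2


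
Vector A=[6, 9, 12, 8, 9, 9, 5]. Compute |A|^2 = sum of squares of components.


|A|^2 = sum of squared components
A[0]^2 = 6^2 = 36
A[1]^2 = 9^2 = 81
A[2]^2 = 12^2 = 144
A[3]^2 = 8^2 = 64
A[4]^2 = 9^2 = 81
A[5]^2 = 9^2 = 81
A[6]^2 = 5^2 = 25
Sum = 36 + 81 + 144 + 64 + 81 + 81 + 25 = 512

512


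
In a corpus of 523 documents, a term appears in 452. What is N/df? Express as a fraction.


IDF ratio = N / df
= 523 / 452
= 523/452

523/452


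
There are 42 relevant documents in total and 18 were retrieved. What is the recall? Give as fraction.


Recall = retrieved_relevant / total_relevant
= 18 / 42
= 18 / (18 + 24)
= 3/7

3/7


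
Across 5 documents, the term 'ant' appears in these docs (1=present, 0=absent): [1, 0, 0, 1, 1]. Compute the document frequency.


Checking each document for 'ant':
Doc 1: present
Doc 2: absent
Doc 3: absent
Doc 4: present
Doc 5: present
df = sum of presences = 1 + 0 + 0 + 1 + 1 = 3

3


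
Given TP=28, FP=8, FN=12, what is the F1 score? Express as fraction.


F1 = 2 * P * R / (P + R)
P = TP/(TP+FP) = 28/36 = 7/9
R = TP/(TP+FN) = 28/40 = 7/10
2 * P * R = 2 * 7/9 * 7/10 = 49/45
P + R = 7/9 + 7/10 = 133/90
F1 = 49/45 / 133/90 = 14/19

14/19


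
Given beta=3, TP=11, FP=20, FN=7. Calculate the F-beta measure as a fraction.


P = TP/(TP+FP) = 11/31 = 11/31
R = TP/(TP+FN) = 11/18 = 11/18
beta^2 = 3^2 = 9
(1 + beta^2) = 10
Numerator = (1+beta^2)*P*R = 605/279
Denominator = beta^2*P + R = 99/31 + 11/18 = 2123/558
F_beta = 110/193

110/193


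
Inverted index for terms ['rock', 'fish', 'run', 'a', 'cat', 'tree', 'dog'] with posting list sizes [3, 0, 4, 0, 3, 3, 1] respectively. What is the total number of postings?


Summing posting list sizes:
'rock': 3 postings
'fish': 0 postings
'run': 4 postings
'a': 0 postings
'cat': 3 postings
'tree': 3 postings
'dog': 1 postings
Total = 3 + 0 + 4 + 0 + 3 + 3 + 1 = 14

14


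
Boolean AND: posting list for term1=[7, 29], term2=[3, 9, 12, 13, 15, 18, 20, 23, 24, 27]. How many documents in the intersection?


Boolean AND: find intersection of posting lists
term1 docs: [7, 29]
term2 docs: [3, 9, 12, 13, 15, 18, 20, 23, 24, 27]
Intersection: []
|intersection| = 0

0


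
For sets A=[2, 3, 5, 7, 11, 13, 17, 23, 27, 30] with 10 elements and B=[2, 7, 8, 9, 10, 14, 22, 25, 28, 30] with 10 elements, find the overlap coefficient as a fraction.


A intersect B = [2, 7, 30]
|A intersect B| = 3
min(|A|, |B|) = min(10, 10) = 10
Overlap = 3 / 10 = 3/10

3/10


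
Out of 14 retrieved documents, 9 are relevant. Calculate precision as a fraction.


Precision = relevant_retrieved / total_retrieved
= 9 / 14
= 9 / (9 + 5)
= 9/14

9/14


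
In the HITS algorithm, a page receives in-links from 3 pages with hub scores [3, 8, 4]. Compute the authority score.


Authority = sum of hub scores of in-linkers
In-link 1: hub score = 3
In-link 2: hub score = 8
In-link 3: hub score = 4
Authority = 3 + 8 + 4 = 15

15


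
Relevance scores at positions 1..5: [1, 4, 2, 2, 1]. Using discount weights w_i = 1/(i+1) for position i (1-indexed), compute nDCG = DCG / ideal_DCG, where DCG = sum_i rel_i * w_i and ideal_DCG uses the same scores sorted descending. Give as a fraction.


Position discount weights w_i = 1/(i+1) for i=1..5:
Weights = [1/2, 1/3, 1/4, 1/5, 1/6]
Actual relevance: [1, 4, 2, 2, 1]
DCG = 1/2 + 4/3 + 2/4 + 2/5 + 1/6 = 29/10
Ideal relevance (sorted desc): [4, 2, 2, 1, 1]
Ideal DCG = 4/2 + 2/3 + 2/4 + 1/5 + 1/6 = 53/15
nDCG = DCG / ideal_DCG = 29/10 / 53/15 = 87/106

87/106


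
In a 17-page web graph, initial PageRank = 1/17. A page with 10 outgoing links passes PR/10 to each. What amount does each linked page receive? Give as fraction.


Initial PR = 1/17 = 1/17
Outlinks = 10
Contribution per link = PR / outlinks
= 1/17 / 10
= 1/170

1/170


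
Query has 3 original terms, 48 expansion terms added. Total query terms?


Original terms: 3
Expansion terms: 48
Total = 3 + 48 = 51

51


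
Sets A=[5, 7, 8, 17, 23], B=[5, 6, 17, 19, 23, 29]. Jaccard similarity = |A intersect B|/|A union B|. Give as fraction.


A intersect B = [5, 17, 23]
|A intersect B| = 3
A union B = [5, 6, 7, 8, 17, 19, 23, 29]
|A union B| = 8
Jaccard = 3/8 = 3/8

3/8


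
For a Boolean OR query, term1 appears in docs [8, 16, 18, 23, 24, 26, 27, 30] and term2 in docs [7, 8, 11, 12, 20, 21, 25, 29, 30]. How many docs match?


Boolean OR: find union of posting lists
term1 docs: [8, 16, 18, 23, 24, 26, 27, 30]
term2 docs: [7, 8, 11, 12, 20, 21, 25, 29, 30]
Union: [7, 8, 11, 12, 16, 18, 20, 21, 23, 24, 25, 26, 27, 29, 30]
|union| = 15

15


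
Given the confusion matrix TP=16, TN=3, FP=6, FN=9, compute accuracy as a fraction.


Accuracy = (TP + TN) / (TP + TN + FP + FN)
TP + TN = 16 + 3 = 19
Total = 16 + 3 + 6 + 9 = 34
Accuracy = 19 / 34 = 19/34

19/34


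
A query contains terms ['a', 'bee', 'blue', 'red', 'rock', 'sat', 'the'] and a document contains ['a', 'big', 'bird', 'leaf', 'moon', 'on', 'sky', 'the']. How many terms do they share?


Query terms: ['a', 'bee', 'blue', 'red', 'rock', 'sat', 'the']
Document terms: ['a', 'big', 'bird', 'leaf', 'moon', 'on', 'sky', 'the']
Common terms: ['a', 'the']
Overlap count = 2

2


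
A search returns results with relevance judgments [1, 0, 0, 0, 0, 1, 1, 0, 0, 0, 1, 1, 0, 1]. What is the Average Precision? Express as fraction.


Computing P@k for each relevant position:
Position 1: relevant, P@1 = 1/1 = 1
Position 2: not relevant
Position 3: not relevant
Position 4: not relevant
Position 5: not relevant
Position 6: relevant, P@6 = 2/6 = 1/3
Position 7: relevant, P@7 = 3/7 = 3/7
Position 8: not relevant
Position 9: not relevant
Position 10: not relevant
Position 11: relevant, P@11 = 4/11 = 4/11
Position 12: relevant, P@12 = 5/12 = 5/12
Position 13: not relevant
Position 14: relevant, P@14 = 6/14 = 3/7
Sum of P@k = 1 + 1/3 + 3/7 + 4/11 + 5/12 + 3/7 = 915/308
AP = 915/308 / 6 = 305/616

305/616


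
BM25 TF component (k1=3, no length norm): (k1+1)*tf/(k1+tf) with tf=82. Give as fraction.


BM25 TF component = (k1+1)*tf / (k1+tf)
k1 = 3, tf = 82
Numerator = (3+1)*82 = 328
Denominator = 3 + 82 = 85
= 328/85 = 328/85

328/85


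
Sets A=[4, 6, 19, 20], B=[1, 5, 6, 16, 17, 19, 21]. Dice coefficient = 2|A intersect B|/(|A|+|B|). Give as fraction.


A intersect B = [6, 19]
|A intersect B| = 2
|A| = 4, |B| = 7
Dice = 2*2 / (4+7)
= 4 / 11 = 4/11

4/11


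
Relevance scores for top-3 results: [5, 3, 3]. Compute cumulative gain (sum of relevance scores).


Cumulative Gain = sum of relevance scores
Position 1: rel=5, running sum=5
Position 2: rel=3, running sum=8
Position 3: rel=3, running sum=11
CG = 11

11


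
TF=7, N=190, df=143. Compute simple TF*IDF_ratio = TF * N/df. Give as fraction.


TF * (N/df)
= 7 * (190/143)
= 7 * 190/143
= 1330/143

1330/143


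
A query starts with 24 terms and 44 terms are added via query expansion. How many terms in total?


Original terms: 24
Expansion terms: 44
Total = 24 + 44 = 68

68


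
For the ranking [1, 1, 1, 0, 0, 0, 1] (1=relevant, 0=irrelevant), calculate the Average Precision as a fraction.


Computing P@k for each relevant position:
Position 1: relevant, P@1 = 1/1 = 1
Position 2: relevant, P@2 = 2/2 = 1
Position 3: relevant, P@3 = 3/3 = 1
Position 4: not relevant
Position 5: not relevant
Position 6: not relevant
Position 7: relevant, P@7 = 4/7 = 4/7
Sum of P@k = 1 + 1 + 1 + 4/7 = 25/7
AP = 25/7 / 4 = 25/28

25/28


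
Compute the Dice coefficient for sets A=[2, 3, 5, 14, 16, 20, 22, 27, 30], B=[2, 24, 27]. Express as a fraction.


A intersect B = [2, 27]
|A intersect B| = 2
|A| = 9, |B| = 3
Dice = 2*2 / (9+3)
= 4 / 12 = 1/3

1/3


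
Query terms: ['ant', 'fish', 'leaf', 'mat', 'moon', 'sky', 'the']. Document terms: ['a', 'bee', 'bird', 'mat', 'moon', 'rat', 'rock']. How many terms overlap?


Query terms: ['ant', 'fish', 'leaf', 'mat', 'moon', 'sky', 'the']
Document terms: ['a', 'bee', 'bird', 'mat', 'moon', 'rat', 'rock']
Common terms: ['mat', 'moon']
Overlap count = 2

2


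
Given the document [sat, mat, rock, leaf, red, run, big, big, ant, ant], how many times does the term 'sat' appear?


Document has 10 words
Scanning for 'sat':
Found at positions: [0]
Count = 1

1


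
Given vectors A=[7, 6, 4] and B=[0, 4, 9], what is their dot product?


Dot product = sum of element-wise products
A[0]*B[0] = 7*0 = 0
A[1]*B[1] = 6*4 = 24
A[2]*B[2] = 4*9 = 36
Sum = 0 + 24 + 36 = 60

60


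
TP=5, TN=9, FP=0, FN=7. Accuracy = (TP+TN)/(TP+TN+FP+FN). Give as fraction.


Accuracy = (TP + TN) / (TP + TN + FP + FN)
TP + TN = 5 + 9 = 14
Total = 5 + 9 + 0 + 7 = 21
Accuracy = 14 / 21 = 2/3

2/3


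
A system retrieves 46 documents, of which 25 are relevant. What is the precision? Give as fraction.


Precision = relevant_retrieved / total_retrieved
= 25 / 46
= 25 / (25 + 21)
= 25/46

25/46


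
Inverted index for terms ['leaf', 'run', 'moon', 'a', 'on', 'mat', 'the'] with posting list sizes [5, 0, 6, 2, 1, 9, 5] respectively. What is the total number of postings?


Summing posting list sizes:
'leaf': 5 postings
'run': 0 postings
'moon': 6 postings
'a': 2 postings
'on': 1 postings
'mat': 9 postings
'the': 5 postings
Total = 5 + 0 + 6 + 2 + 1 + 9 + 5 = 28

28


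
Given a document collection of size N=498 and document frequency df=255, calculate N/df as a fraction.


IDF ratio = N / df
= 498 / 255
= 166/85

166/85


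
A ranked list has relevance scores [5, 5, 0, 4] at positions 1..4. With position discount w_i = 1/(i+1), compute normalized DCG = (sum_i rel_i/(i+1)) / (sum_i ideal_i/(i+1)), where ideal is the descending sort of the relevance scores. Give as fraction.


Position discount weights w_i = 1/(i+1) for i=1..4:
Weights = [1/2, 1/3, 1/4, 1/5]
Actual relevance: [5, 5, 0, 4]
DCG = 5/2 + 5/3 + 0/4 + 4/5 = 149/30
Ideal relevance (sorted desc): [5, 5, 4, 0]
Ideal DCG = 5/2 + 5/3 + 4/4 + 0/5 = 31/6
nDCG = DCG / ideal_DCG = 149/30 / 31/6 = 149/155

149/155


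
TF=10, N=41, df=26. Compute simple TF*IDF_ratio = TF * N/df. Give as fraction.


TF * (N/df)
= 10 * (41/26)
= 10 * 41/26
= 205/13

205/13


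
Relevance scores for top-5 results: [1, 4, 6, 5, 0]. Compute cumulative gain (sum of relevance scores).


Cumulative Gain = sum of relevance scores
Position 1: rel=1, running sum=1
Position 2: rel=4, running sum=5
Position 3: rel=6, running sum=11
Position 4: rel=5, running sum=16
Position 5: rel=0, running sum=16
CG = 16

16


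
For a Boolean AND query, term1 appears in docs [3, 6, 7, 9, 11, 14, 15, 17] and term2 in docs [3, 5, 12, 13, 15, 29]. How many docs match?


Boolean AND: find intersection of posting lists
term1 docs: [3, 6, 7, 9, 11, 14, 15, 17]
term2 docs: [3, 5, 12, 13, 15, 29]
Intersection: [3, 15]
|intersection| = 2

2


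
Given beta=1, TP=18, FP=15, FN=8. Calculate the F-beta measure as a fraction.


P = TP/(TP+FP) = 18/33 = 6/11
R = TP/(TP+FN) = 18/26 = 9/13
beta^2 = 1^2 = 1
(1 + beta^2) = 2
Numerator = (1+beta^2)*P*R = 108/143
Denominator = beta^2*P + R = 6/11 + 9/13 = 177/143
F_beta = 36/59

36/59


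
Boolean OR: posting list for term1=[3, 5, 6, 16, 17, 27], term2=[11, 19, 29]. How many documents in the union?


Boolean OR: find union of posting lists
term1 docs: [3, 5, 6, 16, 17, 27]
term2 docs: [11, 19, 29]
Union: [3, 5, 6, 11, 16, 17, 19, 27, 29]
|union| = 9

9


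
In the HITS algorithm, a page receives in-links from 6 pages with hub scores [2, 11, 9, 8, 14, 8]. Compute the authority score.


Authority = sum of hub scores of in-linkers
In-link 1: hub score = 2
In-link 2: hub score = 11
In-link 3: hub score = 9
In-link 4: hub score = 8
In-link 5: hub score = 14
In-link 6: hub score = 8
Authority = 2 + 11 + 9 + 8 + 14 + 8 = 52

52


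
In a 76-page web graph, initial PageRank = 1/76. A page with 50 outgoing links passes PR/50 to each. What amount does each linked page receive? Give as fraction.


Initial PR = 1/76 = 1/76
Outlinks = 50
Contribution per link = PR / outlinks
= 1/76 / 50
= 1/3800

1/3800


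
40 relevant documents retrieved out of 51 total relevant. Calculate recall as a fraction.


Recall = retrieved_relevant / total_relevant
= 40 / 51
= 40 / (40 + 11)
= 40/51

40/51


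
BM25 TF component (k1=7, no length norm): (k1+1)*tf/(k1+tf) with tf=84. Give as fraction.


BM25 TF component = (k1+1)*tf / (k1+tf)
k1 = 7, tf = 84
Numerator = (7+1)*84 = 672
Denominator = 7 + 84 = 91
= 672/91 = 96/13

96/13


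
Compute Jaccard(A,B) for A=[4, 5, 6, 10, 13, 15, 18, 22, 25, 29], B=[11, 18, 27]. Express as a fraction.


A intersect B = [18]
|A intersect B| = 1
A union B = [4, 5, 6, 10, 11, 13, 15, 18, 22, 25, 27, 29]
|A union B| = 12
Jaccard = 1/12 = 1/12

1/12


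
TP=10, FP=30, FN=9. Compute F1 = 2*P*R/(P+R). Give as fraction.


F1 = 2 * P * R / (P + R)
P = TP/(TP+FP) = 10/40 = 1/4
R = TP/(TP+FN) = 10/19 = 10/19
2 * P * R = 2 * 1/4 * 10/19 = 5/19
P + R = 1/4 + 10/19 = 59/76
F1 = 5/19 / 59/76 = 20/59

20/59


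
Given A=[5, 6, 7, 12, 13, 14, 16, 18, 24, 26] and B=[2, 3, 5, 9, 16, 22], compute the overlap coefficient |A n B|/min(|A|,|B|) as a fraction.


A intersect B = [5, 16]
|A intersect B| = 2
min(|A|, |B|) = min(10, 6) = 6
Overlap = 2 / 6 = 1/3

1/3


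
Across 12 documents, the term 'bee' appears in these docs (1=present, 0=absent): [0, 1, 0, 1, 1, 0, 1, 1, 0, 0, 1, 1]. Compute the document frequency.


Checking each document for 'bee':
Doc 1: absent
Doc 2: present
Doc 3: absent
Doc 4: present
Doc 5: present
Doc 6: absent
Doc 7: present
Doc 8: present
Doc 9: absent
Doc 10: absent
Doc 11: present
Doc 12: present
df = sum of presences = 0 + 1 + 0 + 1 + 1 + 0 + 1 + 1 + 0 + 0 + 1 + 1 = 7

7


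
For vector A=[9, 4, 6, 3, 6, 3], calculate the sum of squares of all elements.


|A|^2 = sum of squared components
A[0]^2 = 9^2 = 81
A[1]^2 = 4^2 = 16
A[2]^2 = 6^2 = 36
A[3]^2 = 3^2 = 9
A[4]^2 = 6^2 = 36
A[5]^2 = 3^2 = 9
Sum = 81 + 16 + 36 + 9 + 36 + 9 = 187

187


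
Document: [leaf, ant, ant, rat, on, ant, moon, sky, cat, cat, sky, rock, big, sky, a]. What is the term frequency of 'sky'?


Document has 15 words
Scanning for 'sky':
Found at positions: [7, 10, 13]
Count = 3

3


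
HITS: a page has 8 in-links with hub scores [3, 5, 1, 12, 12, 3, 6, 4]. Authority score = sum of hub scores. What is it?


Authority = sum of hub scores of in-linkers
In-link 1: hub score = 3
In-link 2: hub score = 5
In-link 3: hub score = 1
In-link 4: hub score = 12
In-link 5: hub score = 12
In-link 6: hub score = 3
In-link 7: hub score = 6
In-link 8: hub score = 4
Authority = 3 + 5 + 1 + 12 + 12 + 3 + 6 + 4 = 46

46


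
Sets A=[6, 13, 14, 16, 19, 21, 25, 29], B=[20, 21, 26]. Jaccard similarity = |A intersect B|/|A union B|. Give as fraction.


A intersect B = [21]
|A intersect B| = 1
A union B = [6, 13, 14, 16, 19, 20, 21, 25, 26, 29]
|A union B| = 10
Jaccard = 1/10 = 1/10

1/10


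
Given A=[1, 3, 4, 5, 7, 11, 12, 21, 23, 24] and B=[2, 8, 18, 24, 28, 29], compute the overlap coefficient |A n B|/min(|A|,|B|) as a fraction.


A intersect B = [24]
|A intersect B| = 1
min(|A|, |B|) = min(10, 6) = 6
Overlap = 1 / 6 = 1/6

1/6
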